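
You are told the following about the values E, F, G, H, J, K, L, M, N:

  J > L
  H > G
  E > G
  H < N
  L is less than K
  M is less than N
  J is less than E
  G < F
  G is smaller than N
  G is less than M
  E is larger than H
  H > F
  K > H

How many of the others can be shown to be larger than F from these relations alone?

4

Directly above F: H.
One step further: N, K, E (4 so far).
No other element is forced above F by the given relations, so the count is 4.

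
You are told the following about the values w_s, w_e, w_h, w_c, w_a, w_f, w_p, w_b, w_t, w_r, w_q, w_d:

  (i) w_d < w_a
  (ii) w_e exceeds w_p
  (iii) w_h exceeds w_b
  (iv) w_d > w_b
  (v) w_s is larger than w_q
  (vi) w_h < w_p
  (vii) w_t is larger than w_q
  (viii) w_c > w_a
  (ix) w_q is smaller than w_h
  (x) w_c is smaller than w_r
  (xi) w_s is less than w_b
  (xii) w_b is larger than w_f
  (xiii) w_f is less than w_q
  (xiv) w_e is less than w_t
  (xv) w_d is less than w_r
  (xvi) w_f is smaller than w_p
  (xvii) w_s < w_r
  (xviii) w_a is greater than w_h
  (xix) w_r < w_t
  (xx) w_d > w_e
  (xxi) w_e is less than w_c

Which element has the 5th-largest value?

Chaining the given pairs: w_f < w_q < w_s < w_b < w_h < w_p < w_e < w_d < w_a < w_c < w_r < w_t.
Counting 5 from the largest end gives w_d.

w_d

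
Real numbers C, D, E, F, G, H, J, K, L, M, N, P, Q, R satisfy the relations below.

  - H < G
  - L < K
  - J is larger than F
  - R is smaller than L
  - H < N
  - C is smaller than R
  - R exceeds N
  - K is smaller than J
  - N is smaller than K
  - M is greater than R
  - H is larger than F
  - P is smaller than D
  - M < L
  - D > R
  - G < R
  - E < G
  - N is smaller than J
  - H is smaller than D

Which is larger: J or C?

J

C < R < M < L < K < J, by transitivity through R, M, L, K.
So C < J; J is the larger of the two.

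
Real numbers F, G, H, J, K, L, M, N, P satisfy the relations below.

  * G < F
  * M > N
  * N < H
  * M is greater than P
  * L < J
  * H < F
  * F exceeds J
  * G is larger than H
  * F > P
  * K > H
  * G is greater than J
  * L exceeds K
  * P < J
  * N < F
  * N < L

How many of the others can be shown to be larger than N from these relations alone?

Directly above N: H, L, M, F.
One step further: K, J, G (7 so far).
Nothing else is reachable above N; 7 in all.

7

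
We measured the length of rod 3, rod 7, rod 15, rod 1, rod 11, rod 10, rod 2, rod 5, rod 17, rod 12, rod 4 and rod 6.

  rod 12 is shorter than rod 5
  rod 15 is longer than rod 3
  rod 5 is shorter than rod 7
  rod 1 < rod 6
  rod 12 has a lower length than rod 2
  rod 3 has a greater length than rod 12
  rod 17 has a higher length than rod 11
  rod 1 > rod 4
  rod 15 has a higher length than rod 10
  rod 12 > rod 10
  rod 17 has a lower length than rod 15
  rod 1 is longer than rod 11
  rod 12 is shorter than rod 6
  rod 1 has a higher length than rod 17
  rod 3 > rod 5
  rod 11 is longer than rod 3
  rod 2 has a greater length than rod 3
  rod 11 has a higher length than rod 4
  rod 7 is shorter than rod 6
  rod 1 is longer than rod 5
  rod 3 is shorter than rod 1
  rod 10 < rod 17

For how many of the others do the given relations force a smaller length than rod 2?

Directly below rod 2: rod 12, rod 3.
One step further: rod 10, rod 5 (4 so far).
No other element is forced below rod 2 by the given relations, so the count is 4.

4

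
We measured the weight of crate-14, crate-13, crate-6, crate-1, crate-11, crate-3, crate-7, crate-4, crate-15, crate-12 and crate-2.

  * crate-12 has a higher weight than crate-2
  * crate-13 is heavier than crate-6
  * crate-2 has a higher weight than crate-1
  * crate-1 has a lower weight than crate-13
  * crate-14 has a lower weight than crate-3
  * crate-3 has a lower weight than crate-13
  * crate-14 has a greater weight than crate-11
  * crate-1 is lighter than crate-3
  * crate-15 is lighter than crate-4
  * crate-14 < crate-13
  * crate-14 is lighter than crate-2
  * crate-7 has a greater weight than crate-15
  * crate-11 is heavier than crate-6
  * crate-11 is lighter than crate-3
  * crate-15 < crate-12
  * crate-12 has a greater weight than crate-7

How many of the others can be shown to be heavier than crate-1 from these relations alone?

4

From crate-1 the given relations immediately reach crate-2, crate-3, crate-13.
From those, crate-12 — 4 in total.
No other element is forced above crate-1 by the given relations, so the count is 4.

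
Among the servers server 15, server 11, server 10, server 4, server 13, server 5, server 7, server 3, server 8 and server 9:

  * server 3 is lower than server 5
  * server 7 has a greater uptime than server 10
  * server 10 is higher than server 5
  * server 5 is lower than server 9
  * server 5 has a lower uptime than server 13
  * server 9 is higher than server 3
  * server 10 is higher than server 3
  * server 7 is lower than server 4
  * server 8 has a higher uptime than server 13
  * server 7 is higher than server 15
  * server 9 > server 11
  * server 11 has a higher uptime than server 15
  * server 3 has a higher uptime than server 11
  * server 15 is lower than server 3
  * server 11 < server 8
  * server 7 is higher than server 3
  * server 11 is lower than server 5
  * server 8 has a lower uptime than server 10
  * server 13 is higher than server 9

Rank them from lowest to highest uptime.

server 15 < server 11 < server 3 < server 5 < server 9 < server 13 < server 8 < server 10 < server 7 < server 4

The consecutive links are each given: server 15 < server 11; server 11 < server 3; server 3 < server 5; server 5 < server 9; server 9 < server 13; server 13 < server 8; server 8 < server 10; server 10 < server 7; server 7 < server 4.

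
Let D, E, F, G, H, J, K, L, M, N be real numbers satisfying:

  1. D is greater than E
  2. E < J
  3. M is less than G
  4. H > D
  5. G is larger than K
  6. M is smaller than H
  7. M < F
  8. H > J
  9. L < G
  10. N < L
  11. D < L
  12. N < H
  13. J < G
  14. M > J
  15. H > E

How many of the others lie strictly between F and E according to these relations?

Chaining upward from E reaches: J, D, M, L, G, H.
Chaining downward from F reaches: J, M.
Strictly between E and F are those in both lists: J, M — 2 elements.

2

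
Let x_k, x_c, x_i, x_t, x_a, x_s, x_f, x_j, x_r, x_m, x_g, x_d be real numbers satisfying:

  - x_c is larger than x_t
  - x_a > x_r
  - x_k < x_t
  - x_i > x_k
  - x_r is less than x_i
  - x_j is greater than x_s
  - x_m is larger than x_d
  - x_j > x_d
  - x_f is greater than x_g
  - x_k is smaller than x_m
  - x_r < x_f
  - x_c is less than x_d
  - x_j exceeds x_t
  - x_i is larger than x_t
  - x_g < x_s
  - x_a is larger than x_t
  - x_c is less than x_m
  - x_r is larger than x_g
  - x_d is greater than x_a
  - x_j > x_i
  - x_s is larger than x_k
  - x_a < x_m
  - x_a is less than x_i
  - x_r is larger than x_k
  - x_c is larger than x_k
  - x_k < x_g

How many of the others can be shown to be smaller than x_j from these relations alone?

Directly below x_j: x_t, x_i, x_d, x_s.
One step further: x_k, x_g, x_r, x_c, x_a (9 so far).
No other element is forced below x_j by the given relations, so the count is 9.

9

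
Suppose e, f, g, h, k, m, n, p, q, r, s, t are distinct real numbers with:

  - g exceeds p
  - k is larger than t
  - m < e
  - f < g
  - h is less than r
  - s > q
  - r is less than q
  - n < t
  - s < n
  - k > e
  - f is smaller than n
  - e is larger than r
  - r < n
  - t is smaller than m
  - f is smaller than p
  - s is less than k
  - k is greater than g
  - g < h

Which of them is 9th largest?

h

The consecutive relations fix a unique order: f < p < g < h < r < q < s < n < t < m < e < k.
Counting 9 from the largest end gives h.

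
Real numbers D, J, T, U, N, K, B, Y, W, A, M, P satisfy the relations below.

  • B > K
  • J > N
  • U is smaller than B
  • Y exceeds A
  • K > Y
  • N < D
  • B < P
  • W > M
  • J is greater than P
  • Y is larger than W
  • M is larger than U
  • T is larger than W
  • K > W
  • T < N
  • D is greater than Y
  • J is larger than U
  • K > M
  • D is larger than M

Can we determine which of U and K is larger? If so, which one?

K

Chaining the given relations: U < M < W < Y < K.
So K is larger.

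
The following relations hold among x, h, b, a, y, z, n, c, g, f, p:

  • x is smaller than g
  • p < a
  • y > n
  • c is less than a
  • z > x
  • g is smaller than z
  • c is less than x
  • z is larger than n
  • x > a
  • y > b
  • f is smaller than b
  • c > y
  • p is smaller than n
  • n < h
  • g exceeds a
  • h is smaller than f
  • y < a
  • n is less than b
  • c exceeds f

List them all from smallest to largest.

Each adjacent pair is fixed by a given relation: p < n; n < h; h < f; f < b; b < y; y < c; c < a; a < x; x < g; g < z. Chaining them end to end gives the full order.

p < n < h < f < b < y < c < a < x < g < z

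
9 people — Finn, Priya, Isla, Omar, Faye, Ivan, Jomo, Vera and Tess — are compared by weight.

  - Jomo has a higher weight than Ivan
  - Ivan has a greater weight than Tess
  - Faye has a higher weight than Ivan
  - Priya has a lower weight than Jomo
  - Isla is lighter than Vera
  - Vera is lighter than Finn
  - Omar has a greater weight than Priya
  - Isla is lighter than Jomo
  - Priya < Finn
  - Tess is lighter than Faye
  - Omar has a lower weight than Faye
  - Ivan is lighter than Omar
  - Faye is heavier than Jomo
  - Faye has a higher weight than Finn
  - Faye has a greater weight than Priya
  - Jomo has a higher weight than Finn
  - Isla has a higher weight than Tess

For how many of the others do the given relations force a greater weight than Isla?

4

The elements the relations force above Isla are Vera, Finn, Jomo, Faye — no chain reaches any other.
That is 4.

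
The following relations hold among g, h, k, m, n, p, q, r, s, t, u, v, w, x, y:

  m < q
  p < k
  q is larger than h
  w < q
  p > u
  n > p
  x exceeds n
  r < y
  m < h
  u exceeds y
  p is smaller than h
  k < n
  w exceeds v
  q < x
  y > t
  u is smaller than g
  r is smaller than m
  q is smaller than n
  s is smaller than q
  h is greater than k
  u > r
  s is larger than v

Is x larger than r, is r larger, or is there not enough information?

Chaining the given relations: r < y < u < p < k < h < q < n < x.
So x is larger.

x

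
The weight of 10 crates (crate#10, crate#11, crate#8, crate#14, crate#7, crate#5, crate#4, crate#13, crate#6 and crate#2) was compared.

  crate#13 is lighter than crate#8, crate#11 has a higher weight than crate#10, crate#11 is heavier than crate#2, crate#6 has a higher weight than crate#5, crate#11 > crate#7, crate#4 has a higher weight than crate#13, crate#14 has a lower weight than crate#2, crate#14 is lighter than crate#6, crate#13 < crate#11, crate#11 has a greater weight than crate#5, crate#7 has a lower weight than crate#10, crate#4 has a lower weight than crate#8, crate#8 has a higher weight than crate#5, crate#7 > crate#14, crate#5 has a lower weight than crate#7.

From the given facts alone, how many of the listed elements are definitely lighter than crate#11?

The elements the relations force below crate#11 are crate#14, crate#13, crate#5, crate#7, crate#2, crate#10 — no chain reaches any other.
That is 6.

6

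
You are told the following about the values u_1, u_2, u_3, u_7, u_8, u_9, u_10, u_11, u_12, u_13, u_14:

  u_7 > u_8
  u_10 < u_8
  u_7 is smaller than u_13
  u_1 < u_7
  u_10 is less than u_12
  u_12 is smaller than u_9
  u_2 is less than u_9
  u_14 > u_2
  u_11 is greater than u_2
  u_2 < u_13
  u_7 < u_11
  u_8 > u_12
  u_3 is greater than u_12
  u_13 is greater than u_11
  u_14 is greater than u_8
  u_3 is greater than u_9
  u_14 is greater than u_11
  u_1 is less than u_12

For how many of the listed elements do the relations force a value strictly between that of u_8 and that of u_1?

1

The relations place u_1 below u_8. An element lies strictly between them when it is forced above u_1 and also forced below u_8.
Above u_1: {u_12, u_7, u_11, u_9, u_14, u_13, u_3}. Below u_8: {u_10, u_12}.
Intersection: {u_12} — 1.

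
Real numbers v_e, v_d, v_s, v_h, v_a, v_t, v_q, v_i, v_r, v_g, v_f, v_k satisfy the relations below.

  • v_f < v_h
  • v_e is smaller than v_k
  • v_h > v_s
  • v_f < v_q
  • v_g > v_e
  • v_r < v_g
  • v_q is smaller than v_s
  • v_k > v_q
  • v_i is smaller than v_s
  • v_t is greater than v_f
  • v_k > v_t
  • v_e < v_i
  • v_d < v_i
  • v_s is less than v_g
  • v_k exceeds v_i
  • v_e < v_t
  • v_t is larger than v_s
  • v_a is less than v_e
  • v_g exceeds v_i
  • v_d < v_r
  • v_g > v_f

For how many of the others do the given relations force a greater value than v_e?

The elements the relations force above v_e are v_i, v_s, v_t, v_g, v_k, v_h — no chain reaches any other.
That is 6.

6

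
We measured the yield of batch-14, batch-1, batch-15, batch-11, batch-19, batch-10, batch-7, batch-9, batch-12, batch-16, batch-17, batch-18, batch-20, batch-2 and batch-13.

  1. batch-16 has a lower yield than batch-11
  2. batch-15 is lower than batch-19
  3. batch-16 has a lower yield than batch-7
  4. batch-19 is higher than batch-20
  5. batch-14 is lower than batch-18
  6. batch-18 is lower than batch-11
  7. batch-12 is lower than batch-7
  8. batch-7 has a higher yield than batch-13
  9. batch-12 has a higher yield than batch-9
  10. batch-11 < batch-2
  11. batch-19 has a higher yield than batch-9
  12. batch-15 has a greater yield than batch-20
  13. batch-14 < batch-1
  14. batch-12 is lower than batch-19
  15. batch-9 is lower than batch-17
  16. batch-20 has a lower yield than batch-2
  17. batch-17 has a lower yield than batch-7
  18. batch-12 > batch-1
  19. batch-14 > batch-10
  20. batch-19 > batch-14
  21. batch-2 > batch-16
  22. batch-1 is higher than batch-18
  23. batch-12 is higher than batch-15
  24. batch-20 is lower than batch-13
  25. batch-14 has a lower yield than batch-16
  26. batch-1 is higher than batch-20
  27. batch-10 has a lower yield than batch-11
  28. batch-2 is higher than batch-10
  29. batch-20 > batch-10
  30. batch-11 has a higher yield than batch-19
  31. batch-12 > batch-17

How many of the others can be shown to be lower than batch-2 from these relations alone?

12

The elements the relations force below batch-2 are batch-10, batch-14, batch-16, batch-18, batch-20, batch-9, batch-1, batch-17, batch-15, batch-12, batch-19, batch-11 — no chain reaches any other.
That is 12.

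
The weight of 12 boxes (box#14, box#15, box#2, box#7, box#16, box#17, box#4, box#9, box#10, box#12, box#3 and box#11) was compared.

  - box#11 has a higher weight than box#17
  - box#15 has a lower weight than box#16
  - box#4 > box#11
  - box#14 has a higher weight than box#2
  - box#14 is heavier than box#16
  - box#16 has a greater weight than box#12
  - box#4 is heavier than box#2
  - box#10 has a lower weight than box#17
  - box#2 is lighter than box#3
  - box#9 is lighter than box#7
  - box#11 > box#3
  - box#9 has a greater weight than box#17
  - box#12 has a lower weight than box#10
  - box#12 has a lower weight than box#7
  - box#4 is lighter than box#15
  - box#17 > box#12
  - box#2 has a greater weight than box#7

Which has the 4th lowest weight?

box#9

Piecing the relations together gives one ordering: box#12 < box#10 < box#17 < box#9 < box#7 < box#2 < box#3 < box#11 < box#4 < box#15 < box#16 < box#14.
The 4th smallest is box#9.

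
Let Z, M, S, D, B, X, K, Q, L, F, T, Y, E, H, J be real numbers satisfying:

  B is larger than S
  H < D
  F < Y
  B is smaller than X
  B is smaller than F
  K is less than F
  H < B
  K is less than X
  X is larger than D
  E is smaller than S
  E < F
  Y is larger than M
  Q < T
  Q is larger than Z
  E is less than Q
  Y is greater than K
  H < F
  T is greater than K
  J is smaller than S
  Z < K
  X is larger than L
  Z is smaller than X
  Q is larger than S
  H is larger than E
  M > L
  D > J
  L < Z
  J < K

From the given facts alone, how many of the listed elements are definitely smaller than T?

7

From T the given relations immediately reach Q, K.
From those, E, J, S, Z — 6 in total.
From those, L — 7 in total.
No other element is forced below T by the given relations, so the count is 7.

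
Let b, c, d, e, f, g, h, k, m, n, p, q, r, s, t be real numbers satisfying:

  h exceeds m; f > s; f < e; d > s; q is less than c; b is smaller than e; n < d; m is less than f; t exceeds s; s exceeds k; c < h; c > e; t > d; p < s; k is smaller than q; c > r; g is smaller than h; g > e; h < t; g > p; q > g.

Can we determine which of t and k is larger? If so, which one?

t

The relevant relations are k < s; s < f; f < e; e < g; g < q; q < c; c < h; h < t.
Chaining these gives k < s < f < e < g < q < c < h < t.
So t is larger.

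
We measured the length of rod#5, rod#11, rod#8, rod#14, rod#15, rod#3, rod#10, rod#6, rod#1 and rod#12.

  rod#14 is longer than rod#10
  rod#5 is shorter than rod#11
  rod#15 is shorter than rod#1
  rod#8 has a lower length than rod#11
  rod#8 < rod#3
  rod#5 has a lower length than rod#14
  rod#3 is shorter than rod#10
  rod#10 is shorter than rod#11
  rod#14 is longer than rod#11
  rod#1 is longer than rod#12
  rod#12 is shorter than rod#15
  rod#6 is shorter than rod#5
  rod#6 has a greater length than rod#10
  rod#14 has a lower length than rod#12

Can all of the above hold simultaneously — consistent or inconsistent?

Every relation is compatible with rod#8 < rod#3 < rod#10 < rod#6 < rod#5 < rod#11 < rod#14 < rod#12 < rod#15 < rod#1; the set is consistent.

consistent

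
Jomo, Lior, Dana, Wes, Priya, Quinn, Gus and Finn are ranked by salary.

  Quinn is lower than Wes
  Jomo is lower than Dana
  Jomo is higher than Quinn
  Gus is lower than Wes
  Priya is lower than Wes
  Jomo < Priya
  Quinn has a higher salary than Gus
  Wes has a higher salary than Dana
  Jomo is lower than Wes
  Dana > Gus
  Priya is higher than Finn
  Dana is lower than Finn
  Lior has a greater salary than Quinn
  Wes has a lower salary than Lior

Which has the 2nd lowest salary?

Quinn

The consecutive relations fix a unique order: Gus < Quinn < Jomo < Dana < Finn < Priya < Wes < Lior.
The 2nd smallest is Quinn.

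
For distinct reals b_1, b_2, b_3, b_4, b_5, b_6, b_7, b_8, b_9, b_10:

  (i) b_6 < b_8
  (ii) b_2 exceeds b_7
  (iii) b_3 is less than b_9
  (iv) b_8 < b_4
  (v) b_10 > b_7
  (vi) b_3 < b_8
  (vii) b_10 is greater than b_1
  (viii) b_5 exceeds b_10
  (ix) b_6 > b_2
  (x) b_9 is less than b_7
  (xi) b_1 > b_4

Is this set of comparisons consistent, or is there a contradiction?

The single ordering b_3 < b_9 < b_7 < b_2 < b_6 < b_8 < b_4 < b_1 < b_10 < b_5 satisfies every listed relation, so no contradiction arises.

consistent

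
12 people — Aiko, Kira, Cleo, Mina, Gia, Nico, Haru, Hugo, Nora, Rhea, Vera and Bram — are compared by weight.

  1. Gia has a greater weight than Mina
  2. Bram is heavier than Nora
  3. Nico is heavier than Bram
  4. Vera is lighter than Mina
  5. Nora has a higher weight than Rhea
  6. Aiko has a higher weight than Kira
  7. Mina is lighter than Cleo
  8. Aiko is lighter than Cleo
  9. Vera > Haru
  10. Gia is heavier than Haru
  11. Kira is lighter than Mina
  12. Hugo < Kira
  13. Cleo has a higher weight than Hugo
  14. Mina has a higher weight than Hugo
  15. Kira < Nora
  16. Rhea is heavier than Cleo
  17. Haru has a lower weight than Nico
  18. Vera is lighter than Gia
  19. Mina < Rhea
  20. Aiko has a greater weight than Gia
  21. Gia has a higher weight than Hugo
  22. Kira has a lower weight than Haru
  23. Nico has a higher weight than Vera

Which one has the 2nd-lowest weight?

Piecing the relations together gives one ordering: Hugo < Kira < Haru < Vera < Mina < Gia < Aiko < Cleo < Rhea < Nora < Bram < Nico.
The 2nd smallest is Kira.

Kira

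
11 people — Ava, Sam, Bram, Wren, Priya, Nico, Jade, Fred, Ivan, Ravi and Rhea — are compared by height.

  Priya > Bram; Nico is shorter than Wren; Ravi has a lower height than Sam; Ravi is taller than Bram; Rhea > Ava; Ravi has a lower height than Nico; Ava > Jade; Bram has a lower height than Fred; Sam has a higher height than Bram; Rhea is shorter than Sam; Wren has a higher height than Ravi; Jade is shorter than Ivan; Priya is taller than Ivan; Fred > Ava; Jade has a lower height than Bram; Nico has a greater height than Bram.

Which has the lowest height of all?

Jade

Ivan is not least since Jade < Ivan; Bram is not least since Jade < Bram; Ravi is not least since Bram < Ravi; Ava is not least since Jade < Ava; Rhea is not least since Ava < Rhea; Nico is not least since Bram < Nico; Wren is not least since Ravi < Wren; Sam is not least since Ravi < Sam; Fred is not least since Ava < Fred; Priya is not least since Bram < Priya.
Only Jade has nothing below it, so Jade is the lowest height.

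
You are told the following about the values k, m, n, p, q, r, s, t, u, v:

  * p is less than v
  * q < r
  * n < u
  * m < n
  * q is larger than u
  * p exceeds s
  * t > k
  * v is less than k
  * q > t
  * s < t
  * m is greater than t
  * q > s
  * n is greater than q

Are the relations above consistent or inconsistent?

We have q < n stated directly, yet also n < u < q by chaining the others — so n < q. Contradiction.

inconsistent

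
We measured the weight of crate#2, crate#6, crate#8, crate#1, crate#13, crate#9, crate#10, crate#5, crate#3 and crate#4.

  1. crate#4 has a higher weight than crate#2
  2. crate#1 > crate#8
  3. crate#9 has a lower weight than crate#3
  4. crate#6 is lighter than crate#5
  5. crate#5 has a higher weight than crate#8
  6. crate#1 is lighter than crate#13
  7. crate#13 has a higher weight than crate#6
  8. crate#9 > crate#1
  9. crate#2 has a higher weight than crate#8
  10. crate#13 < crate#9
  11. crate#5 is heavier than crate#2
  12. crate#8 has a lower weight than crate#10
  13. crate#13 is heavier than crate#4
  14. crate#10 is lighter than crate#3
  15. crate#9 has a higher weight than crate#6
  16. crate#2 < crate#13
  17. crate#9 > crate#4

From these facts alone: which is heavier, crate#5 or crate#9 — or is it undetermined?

undetermined

Following every chain through crate#9: above crate#9 we get crate#3; below crate#9 we get crate#8, crate#2, crate#1, crate#4, crate#6, crate#13.
crate#5 is not reached, and no chain runs the other way from crate#5 to crate#9.
So the given relations leave the order of crate#9 and crate#5 undetermined.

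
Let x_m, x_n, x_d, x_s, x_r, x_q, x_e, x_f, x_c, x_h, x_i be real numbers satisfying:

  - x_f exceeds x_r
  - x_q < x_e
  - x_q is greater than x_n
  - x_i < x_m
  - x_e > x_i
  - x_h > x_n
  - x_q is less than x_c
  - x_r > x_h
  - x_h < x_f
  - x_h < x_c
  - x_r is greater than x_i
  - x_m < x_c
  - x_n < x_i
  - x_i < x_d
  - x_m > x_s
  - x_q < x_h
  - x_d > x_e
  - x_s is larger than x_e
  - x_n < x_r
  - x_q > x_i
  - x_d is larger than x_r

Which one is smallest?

x_n

x_i is not least since x_n < x_i; x_q is not least since x_n < x_q; x_e is not least since x_i < x_e; x_h is not least since x_q < x_h; x_r is not least since x_n < x_r; x_d is not least since x_i < x_d; x_s is not least since x_e < x_s; x_m is not least since x_i < x_m; x_c is not least since x_h < x_c; x_f is not least since x_r < x_f.
Only x_n has nothing below it, so x_n is the smallest.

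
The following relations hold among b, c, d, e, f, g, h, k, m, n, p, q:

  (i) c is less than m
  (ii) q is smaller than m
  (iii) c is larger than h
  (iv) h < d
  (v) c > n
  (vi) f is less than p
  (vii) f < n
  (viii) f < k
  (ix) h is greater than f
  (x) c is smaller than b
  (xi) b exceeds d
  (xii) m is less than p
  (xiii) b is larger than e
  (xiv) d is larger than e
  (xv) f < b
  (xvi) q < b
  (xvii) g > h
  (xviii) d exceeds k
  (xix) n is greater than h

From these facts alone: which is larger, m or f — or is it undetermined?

m

f < h and h < n give f < n.
With n < c: f < h < n < c.
With c < m: f < h < n < c < m.
So m is larger.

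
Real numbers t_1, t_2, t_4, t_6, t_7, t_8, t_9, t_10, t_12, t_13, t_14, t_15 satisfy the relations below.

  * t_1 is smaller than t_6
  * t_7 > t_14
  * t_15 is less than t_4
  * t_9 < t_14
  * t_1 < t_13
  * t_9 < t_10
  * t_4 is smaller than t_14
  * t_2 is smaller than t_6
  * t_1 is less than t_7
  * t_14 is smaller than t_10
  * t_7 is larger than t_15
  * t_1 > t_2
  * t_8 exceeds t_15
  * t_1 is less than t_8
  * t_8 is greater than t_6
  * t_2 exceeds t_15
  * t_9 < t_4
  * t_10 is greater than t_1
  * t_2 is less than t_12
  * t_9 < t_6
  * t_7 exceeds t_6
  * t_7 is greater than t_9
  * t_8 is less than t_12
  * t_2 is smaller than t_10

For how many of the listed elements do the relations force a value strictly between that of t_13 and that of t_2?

1

The relations place t_2 below t_13. An element lies strictly between them when it is forced above t_2 and also forced below t_13.
Above t_2: {t_1, t_10, t_6, t_7, t_8, t_12}. Below t_13: {t_15, t_1}.
Intersection: {t_1} — 1.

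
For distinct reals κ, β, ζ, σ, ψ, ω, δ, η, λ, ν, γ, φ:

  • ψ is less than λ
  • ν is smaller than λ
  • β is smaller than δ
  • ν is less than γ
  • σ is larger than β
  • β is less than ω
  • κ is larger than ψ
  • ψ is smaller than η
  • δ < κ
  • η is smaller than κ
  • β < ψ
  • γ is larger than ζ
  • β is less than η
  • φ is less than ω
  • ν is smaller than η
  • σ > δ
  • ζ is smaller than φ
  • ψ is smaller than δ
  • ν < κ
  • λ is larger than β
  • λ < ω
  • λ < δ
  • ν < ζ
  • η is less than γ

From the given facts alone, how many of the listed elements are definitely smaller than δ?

Directly below δ: β, ψ, λ.
One step further: ν (4 so far).
Nothing else is reachable below δ; 4 in all.

4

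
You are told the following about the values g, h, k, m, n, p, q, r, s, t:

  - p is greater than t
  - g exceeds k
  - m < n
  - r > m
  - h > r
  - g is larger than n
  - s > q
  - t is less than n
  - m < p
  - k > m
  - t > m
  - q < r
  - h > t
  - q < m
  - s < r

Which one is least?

Chaining upward from q: directly above it, m, s, r; then k, t, n, h, p; then g.
That covers every other element, and nothing is given below q, so q is the least.

q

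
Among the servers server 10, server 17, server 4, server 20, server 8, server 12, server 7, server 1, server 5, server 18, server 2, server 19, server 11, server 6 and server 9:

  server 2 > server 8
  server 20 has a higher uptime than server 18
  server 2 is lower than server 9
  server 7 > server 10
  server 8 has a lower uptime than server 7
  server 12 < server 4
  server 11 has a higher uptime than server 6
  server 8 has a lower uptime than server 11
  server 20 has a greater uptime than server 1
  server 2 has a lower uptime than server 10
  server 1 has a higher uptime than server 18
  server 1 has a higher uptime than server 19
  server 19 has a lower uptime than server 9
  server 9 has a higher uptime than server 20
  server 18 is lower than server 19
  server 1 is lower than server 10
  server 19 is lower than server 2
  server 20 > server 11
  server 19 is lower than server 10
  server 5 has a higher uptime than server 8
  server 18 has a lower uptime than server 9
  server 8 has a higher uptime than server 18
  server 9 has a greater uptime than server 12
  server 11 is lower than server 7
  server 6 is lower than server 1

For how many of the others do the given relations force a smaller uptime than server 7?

Directly below server 7: server 8, server 11, server 10.
One step further: server 18, server 19, server 6, server 2, server 1 (8 so far).
Nothing else is reachable below server 7; 8 in all.

8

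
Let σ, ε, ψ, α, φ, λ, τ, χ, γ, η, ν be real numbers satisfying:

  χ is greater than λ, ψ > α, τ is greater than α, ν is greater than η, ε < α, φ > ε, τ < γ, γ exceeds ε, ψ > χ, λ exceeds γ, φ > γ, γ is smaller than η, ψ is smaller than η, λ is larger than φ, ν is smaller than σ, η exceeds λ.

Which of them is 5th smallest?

Chaining the given pairs: ε < α < τ < γ < φ < λ < χ < ψ < η < ν < σ.
The 5th smallest is φ.

φ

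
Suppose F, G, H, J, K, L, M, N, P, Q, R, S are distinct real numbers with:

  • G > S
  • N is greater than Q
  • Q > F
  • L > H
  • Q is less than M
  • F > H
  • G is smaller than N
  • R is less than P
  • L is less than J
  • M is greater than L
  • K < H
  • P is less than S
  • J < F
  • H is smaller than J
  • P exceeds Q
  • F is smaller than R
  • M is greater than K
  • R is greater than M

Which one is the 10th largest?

The consecutive relations fix a unique order: K < H < L < J < F < Q < M < R < P < S < G < N.
The 10th largest is L.

L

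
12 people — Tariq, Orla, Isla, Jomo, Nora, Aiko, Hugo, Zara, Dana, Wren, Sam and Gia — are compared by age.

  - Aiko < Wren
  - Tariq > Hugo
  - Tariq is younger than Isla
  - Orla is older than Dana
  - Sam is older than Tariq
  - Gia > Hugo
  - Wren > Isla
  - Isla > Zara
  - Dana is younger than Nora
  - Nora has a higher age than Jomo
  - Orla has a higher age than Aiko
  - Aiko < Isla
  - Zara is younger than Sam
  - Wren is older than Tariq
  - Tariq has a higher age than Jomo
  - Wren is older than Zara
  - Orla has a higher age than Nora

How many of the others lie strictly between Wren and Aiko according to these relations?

Chaining upward from Aiko reaches: Isla, Orla.
Chaining downward from Wren reaches: Hugo, Jomo, Tariq, Zara, Isla.
Strictly between Aiko and Wren are those in both lists: Isla — 1 element.

1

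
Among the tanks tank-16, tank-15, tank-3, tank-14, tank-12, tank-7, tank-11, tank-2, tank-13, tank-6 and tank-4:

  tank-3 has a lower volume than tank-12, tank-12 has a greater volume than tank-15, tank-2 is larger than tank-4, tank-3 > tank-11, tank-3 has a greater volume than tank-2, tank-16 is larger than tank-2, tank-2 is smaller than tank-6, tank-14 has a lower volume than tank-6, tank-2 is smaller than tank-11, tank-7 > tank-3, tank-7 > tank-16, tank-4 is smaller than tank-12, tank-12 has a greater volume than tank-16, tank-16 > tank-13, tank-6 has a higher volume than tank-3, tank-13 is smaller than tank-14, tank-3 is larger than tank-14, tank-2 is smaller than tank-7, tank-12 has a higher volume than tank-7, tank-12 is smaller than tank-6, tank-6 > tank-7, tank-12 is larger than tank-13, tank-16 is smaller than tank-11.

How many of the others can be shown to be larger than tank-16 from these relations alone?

The elements the relations force above tank-16 are tank-11, tank-3, tank-7, tank-12, tank-6 — no chain reaches any other.
That is 5.

5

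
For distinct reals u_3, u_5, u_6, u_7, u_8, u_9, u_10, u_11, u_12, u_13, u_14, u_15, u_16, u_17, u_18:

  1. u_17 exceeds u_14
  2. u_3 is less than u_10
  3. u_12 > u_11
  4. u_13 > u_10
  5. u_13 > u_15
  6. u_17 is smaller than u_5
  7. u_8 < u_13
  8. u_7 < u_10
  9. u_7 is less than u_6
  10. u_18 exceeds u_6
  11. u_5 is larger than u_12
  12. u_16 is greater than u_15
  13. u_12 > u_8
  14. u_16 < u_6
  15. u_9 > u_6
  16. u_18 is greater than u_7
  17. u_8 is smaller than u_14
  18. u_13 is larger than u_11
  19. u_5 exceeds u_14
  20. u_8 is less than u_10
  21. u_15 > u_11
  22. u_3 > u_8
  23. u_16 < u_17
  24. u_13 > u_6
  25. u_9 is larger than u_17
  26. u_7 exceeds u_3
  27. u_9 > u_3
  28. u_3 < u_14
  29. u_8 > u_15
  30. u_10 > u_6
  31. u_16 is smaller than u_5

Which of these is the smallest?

u_15 is not least since u_11 < u_15; u_16 is not least since u_15 < u_16; u_8 is not least since u_15 < u_8; u_3 is not least since u_8 < u_3; u_12 is not least since u_11 < u_12; u_14 is not least since u_3 < u_14; u_17 is not least since u_16 < u_17; u_7 is not least since u_3 < u_7; u_6 is not least since u_7 < u_6; u_10 is not least since u_8 < u_10; u_9 is not least since u_6 < u_9; u_18 is not least since u_7 < u_18; u_5 is not least since u_12 < u_5; u_13 is not least since u_6 < u_13.
Only u_11 has nothing below it, so u_11 is the smallest.

u_11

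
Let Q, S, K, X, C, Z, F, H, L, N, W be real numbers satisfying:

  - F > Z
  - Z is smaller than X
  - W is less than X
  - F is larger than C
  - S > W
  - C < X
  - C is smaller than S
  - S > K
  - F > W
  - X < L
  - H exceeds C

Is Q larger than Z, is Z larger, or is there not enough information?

undetermined

Following every chain through Z: above Z we get F, X, L.
Q is not reached, and no chain runs the other way from Q to Z.
So the given relations leave the order of Z and Q undetermined.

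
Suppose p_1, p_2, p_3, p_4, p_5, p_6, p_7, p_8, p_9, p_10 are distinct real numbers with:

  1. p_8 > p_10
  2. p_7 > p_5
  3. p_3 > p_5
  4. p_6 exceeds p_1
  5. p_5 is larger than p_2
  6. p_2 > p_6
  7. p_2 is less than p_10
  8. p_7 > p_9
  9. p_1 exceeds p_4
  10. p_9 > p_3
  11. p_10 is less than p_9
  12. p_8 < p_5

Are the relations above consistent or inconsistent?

consistent

The single ordering p_4 < p_1 < p_6 < p_2 < p_10 < p_8 < p_5 < p_3 < p_9 < p_7 satisfies every listed relation, so no contradiction arises.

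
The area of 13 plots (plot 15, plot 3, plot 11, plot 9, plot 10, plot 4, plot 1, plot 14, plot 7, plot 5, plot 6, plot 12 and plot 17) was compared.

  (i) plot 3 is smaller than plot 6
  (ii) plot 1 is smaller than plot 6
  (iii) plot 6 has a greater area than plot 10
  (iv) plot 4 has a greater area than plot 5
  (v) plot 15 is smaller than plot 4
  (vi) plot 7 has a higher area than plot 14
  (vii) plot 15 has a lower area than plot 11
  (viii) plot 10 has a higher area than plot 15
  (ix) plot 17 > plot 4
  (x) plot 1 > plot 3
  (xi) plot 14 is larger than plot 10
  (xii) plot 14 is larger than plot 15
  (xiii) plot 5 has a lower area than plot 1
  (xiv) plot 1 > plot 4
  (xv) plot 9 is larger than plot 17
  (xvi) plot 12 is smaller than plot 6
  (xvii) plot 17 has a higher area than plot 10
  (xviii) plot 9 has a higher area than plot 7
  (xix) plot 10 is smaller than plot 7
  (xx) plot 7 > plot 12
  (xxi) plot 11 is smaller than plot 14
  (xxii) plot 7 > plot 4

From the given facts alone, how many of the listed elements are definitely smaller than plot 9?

9

Directly below plot 9: plot 17, plot 7.
One step further: plot 10, plot 12, plot 14, plot 4 (6 so far).
One step further: plot 15, plot 11, plot 5 (9 so far).
Nothing else is reachable below plot 9; 9 in all.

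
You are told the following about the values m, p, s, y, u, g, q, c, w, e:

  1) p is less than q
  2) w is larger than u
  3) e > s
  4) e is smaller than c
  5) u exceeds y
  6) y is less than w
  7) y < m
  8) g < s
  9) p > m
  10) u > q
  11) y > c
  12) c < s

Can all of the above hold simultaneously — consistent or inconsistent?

We have c < s stated directly, yet also s < e < c by chaining the others — so s < c. Contradiction.

inconsistent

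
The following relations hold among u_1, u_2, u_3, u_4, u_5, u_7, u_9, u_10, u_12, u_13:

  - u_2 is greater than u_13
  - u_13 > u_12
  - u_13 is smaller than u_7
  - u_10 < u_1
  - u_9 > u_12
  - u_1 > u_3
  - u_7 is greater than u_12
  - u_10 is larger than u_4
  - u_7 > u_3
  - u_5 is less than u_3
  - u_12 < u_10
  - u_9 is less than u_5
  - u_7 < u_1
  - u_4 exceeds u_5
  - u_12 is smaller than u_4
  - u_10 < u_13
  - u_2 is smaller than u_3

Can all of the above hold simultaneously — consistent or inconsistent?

Every relation is compatible with u_12 < u_9 < u_5 < u_4 < u_10 < u_13 < u_2 < u_3 < u_7 < u_1; the set is consistent.

consistent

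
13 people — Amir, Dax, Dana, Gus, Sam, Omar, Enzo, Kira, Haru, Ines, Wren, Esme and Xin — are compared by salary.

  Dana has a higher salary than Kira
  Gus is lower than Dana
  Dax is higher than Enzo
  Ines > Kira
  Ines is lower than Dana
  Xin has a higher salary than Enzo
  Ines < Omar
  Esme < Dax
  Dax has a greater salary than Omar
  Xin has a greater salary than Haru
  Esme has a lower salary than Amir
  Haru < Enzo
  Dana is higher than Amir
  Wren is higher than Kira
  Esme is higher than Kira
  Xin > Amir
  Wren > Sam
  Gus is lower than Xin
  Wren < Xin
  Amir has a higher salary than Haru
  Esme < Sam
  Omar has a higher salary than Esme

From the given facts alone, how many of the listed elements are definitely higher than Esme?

The elements the relations force above Esme are Sam, Wren, Omar, Amir, Dax, Dana, Xin — no chain reaches any other.
That is 7.

7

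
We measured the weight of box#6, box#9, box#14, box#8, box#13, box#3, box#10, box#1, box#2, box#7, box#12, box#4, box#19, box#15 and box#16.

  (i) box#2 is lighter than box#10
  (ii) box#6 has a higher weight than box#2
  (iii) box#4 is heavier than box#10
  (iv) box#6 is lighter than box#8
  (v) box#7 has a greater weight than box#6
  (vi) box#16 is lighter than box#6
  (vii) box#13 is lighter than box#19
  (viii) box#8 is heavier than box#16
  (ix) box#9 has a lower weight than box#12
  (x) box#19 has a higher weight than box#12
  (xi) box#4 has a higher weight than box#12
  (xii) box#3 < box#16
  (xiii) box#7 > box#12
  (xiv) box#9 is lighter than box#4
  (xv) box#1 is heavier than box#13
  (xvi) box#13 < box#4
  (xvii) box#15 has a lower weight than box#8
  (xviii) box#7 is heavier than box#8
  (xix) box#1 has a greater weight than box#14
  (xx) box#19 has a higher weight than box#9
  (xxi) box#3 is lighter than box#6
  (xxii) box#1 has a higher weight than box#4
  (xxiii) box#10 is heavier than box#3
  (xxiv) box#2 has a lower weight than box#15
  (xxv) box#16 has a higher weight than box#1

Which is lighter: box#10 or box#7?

box#10 < box#4 and box#4 < box#1 give box#10 < box#1.
Then box#1 < box#16 extends the chain to box#16.
With box#16 < box#6: box#10 < box#4 < box#1 < box#16 < box#6.
Then box#6 < box#8 extends the chain to box#8.
With box#8 < box#7: box#10 < box#4 < box#1 < box#16 < box#6 < box#8 < box#7.
So box#10 < box#7; box#10 is the lighter of the two.

box#10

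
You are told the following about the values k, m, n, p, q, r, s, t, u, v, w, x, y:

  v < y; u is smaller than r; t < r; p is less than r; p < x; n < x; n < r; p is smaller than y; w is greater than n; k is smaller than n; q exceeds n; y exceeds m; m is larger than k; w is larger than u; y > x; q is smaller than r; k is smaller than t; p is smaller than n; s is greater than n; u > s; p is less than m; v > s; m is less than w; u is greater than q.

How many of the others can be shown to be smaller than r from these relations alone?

Directly below r: p, t, n, q, u.
One step further: k, s (7 so far).
Nothing else is reachable below r; 7 in all.

7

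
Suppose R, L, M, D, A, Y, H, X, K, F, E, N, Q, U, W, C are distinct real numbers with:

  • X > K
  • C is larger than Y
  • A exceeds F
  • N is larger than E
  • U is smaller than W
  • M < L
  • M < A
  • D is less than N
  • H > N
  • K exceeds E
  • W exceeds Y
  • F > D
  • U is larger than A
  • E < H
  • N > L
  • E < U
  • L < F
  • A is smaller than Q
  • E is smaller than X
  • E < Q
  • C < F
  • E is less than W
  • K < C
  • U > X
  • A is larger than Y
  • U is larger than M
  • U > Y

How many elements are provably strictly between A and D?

The relations place D below A. An element lies strictly between them when it is forced above D and also forced below A.
Above D: {F, U, W, N, H, Q}. Below A: {M, E, Y, K, L, C, F}.
Intersection: {F} — 1.

1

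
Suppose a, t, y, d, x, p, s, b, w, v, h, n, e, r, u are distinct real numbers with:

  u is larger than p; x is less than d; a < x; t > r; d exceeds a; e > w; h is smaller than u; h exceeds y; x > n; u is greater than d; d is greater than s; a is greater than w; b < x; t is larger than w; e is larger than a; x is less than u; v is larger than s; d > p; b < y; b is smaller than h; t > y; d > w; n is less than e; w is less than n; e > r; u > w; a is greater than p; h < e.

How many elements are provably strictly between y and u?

1

Chaining upward from y reaches: h, t, e.
Chaining downward from u reaches: p, s, b, w, n, a, h, x, d.
Strictly between y and u are those in both lists: h — 1 element.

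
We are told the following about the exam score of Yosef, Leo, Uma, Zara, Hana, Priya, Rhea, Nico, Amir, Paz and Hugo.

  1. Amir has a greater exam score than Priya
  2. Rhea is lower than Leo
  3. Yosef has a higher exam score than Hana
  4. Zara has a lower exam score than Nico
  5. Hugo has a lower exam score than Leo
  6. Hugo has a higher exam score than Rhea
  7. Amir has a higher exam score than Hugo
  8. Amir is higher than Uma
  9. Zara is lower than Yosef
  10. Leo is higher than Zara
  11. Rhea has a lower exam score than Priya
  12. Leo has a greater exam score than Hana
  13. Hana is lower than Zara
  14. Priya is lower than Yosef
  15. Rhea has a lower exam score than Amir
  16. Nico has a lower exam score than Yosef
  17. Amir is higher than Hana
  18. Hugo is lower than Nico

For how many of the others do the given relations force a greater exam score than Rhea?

Directly above Rhea: Priya, Hugo, Leo, Amir.
One step further: Nico, Yosef (6 so far).
Nothing else is reachable above Rhea; 6 in all.

6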